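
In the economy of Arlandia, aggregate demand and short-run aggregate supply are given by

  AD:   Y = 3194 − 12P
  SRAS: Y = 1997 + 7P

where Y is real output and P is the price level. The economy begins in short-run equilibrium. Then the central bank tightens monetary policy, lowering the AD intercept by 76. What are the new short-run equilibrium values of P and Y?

P = 59, Y = 2410

This is a negative demand shock: AD shifts left.
New AD: Y = 3118 − 12P.
Set AD = SRAS: 3118 − 12P = 1997 + 7P, so 1121 = 19P and P = 59.
Y = 3118 − 12·59 = 2410.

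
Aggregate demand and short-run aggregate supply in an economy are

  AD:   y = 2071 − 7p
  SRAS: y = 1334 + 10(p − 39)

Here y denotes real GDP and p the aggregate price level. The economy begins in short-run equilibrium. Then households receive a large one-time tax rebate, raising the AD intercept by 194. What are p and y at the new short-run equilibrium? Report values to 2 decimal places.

p = 77.71, y = 1721.06

This is a positive demand shock: AD shifts right.
New AD: y = 2265 − 7p.
SRAS can be written y = 944 + 10p.
Set AD = SRAS: 2265 − 7p = 944 + 10p, so 1321 = 17p and p = 77.71.
Substituting into AD, y = 1721.06.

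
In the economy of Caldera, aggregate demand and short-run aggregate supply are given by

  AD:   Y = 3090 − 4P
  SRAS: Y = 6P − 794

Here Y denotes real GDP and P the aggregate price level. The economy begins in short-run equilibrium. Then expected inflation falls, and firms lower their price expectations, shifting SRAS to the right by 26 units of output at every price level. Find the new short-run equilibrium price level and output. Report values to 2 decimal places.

P = 385.80, Y = 1546.80

This is a positive supply shock: SRAS shifts right.
New SRAS: Y = 6P − 768.
Set AD = SRAS: 3090 − 4P = 6P − 768, so 3858 = 10P and P = 385.80.
Substituting into AD, Y = 1546.80.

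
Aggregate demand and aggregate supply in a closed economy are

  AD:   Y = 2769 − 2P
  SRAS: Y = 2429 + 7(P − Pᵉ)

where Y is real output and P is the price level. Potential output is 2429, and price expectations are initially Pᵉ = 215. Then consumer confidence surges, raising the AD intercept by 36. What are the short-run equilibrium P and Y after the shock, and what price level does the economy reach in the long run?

AD shifts right: new AD is Y = 2805 − 2P. With Pᵉ = 215, SRAS is Y = 924 + 7P.
Short run: 2805 − 2P = 924 + 7P gives 1881 = 9P, so P = 209 and Y = 2805 − 2·209 = 2387.
Y = 2387 is below potential 2429; expectations adjust and SRAS shifts right until Y = 2429.
Long run: on the new AD curve, 2429 = 2805 − 2P gives P = 188.

Short run: P = 209, Y = 2387. Long run: P = 188.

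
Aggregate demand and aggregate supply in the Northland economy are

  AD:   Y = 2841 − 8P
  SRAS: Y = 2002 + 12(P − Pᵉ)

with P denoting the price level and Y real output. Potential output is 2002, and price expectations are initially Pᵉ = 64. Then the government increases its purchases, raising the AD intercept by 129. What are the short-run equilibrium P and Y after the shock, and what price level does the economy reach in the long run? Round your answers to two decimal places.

AD shifts right: new AD is Y = 2970 − 8P. With Pᵉ = 64, SRAS is Y = 1234 + 12P.
Short run: 2970 − 8P = 1234 + 12P gives 1736 = 20P, so P = 86.80 and Y = 2970 − 8P = 2275.60.
Y = 2275.60 is above potential 2002; expectations adjust and SRAS shifts left until Y = 2002.
Long run: on the new AD curve, 2002 = 2970 − 8P gives P = 121.00.

Short run: P = 86.80, Y = 2275.60. Long run: P = 121.00.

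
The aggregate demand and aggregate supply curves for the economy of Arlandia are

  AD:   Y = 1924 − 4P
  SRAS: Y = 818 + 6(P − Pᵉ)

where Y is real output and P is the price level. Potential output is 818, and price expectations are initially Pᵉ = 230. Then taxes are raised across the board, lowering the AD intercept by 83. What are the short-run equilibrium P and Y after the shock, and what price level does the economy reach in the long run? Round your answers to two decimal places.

Short run: P = 240.30, Y = 879.80. Long run: P = 255.75.

AD shifts left: new AD is Y = 1841 − 4P. With Pᵉ = 230, SRAS is Y = 6P − 562.
Short run: 1841 − 4P = 6P − 562 gives 2403 = 10P, so P = 240.30 and Y = 1841 − 4P = 879.80.
Y = 879.80 is above potential 818; expectations adjust and SRAS shifts left until Y = 818.
Long run: on the new AD curve, 818 = 1841 − 4P gives P = 255.75.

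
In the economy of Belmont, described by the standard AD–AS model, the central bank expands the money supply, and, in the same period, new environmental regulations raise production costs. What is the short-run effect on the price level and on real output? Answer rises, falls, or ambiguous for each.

Price level: rises; output: ambiguous

The first event is a positive demand shock: AD shifts right, which by itself pushes P up and Y up.
The second is an adverse supply shock: SRAS shifts left, which by itself pushes P up and Y down.
Both shocks push P up, so P rises. The two shocks push Y in opposite directions, so the effect on Y is ambiguous.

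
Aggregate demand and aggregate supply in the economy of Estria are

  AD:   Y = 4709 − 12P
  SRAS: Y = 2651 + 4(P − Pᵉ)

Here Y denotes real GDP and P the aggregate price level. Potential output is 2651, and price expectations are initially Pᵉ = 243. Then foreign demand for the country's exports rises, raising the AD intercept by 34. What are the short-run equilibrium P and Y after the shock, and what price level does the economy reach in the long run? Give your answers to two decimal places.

AD shifts right: new AD is Y = 4743 − 12P. With Pᵉ = 243, SRAS is Y = 1679 + 4P.
Short run: 4743 − 12P = 1679 + 4P gives 3064 = 16P, so P = 191.50 and Y = 4743 − 12P = 2445.00.
Y = 2445.00 is below potential 2651; expectations adjust and SRAS shifts right until Y = 2651.
Long run: on the new AD curve, 2651 = 4743 − 12P gives P = 174.33.

Short run: P = 191.50, Y = 2445.00. Long run: P = 174.33.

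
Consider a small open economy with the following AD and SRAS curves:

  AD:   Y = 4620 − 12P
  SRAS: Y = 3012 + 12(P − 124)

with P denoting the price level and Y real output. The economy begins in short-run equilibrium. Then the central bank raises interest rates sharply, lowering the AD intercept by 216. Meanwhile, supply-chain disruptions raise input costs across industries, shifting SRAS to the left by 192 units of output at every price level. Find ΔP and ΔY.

ΔP = -1, ΔY = -204

After both shocks: AD is Y = 4404 − 12P and SRAS is Y = 1332 + 12P.
Setting them equal: 3072 = 24P, so P = 128.
Y = 4404 − 12·128 = 2868.
Initially P = 129, Y = 3072, so ΔP = -1 and ΔY = -204.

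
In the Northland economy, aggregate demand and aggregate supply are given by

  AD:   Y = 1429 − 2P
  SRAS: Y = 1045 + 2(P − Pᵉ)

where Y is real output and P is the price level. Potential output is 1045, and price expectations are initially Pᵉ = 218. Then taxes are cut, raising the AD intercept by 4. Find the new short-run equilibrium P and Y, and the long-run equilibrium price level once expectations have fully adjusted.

Short run: P = 206, Y = 1021. Long run: P = 194.

AD shifts right: new AD is Y = 1433 − 2P. With Pᵉ = 218, SRAS is Y = 609 + 2P.
Short run: 1433 − 2P = 609 + 2P gives 824 = 4P, so P = 206 and Y = 1433 − 2·206 = 1021.
Y = 1021 is below potential 1045; expectations adjust and SRAS shifts right until Y = 1045.
Long run: on the new AD curve, 1045 = 1433 − 2P gives P = 194.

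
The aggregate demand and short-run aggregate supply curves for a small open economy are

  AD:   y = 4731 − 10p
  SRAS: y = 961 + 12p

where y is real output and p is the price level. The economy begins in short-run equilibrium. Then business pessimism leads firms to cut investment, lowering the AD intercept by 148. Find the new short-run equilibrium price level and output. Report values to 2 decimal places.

p = 164.64, y = 2936.64

This is a negative demand shock: AD shifts left.
New AD: y = 4583 − 10p.
Set AD = SRAS: 4583 − 10p = 961 + 12p, so 3622 = 22p and p = 164.64.
Substituting into AD, y = 2936.64.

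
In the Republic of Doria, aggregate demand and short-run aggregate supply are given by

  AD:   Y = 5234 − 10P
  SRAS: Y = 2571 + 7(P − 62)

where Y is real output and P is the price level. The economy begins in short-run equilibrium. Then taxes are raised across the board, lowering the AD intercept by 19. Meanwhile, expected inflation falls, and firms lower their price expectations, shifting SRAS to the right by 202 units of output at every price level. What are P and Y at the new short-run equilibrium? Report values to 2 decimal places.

After both shocks: AD is Y = 5215 − 10P and SRAS is Y = 2339 + 7P.
Setting them equal: 2876 = 17P, so P = 169.18.
Substituting into AD, Y = 3523.24.

P = 169.18, Y = 3523.24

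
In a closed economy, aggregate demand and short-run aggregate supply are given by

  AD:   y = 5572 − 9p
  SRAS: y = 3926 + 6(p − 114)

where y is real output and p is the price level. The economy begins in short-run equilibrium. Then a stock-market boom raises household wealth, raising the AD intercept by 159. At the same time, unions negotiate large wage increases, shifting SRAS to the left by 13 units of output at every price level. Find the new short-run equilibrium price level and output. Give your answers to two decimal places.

After both shocks: AD is y = 5731 − 9p and SRAS is y = 3229 + 6p.
Setting them equal: 2502 = 15p, so p = 166.80.
Substituting into AD, y = 4229.80.

p = 166.80, y = 4229.80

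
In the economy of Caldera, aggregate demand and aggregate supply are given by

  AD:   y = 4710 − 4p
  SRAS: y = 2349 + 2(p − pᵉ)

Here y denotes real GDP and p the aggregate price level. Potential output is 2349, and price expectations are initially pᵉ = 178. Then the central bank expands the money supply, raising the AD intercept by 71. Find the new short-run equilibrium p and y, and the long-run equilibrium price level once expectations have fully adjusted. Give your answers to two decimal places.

Short run: p = 464.67, y = 2922.33. Long run: p = 608.00.

AD shifts right: new AD is y = 4781 − 4p. With pᵉ = 178, SRAS is y = 1993 + 2p.
Short run: 4781 − 4p = 1993 + 2p gives 2788 = 6p, so p = 464.67 and y = 4781 − 4p = 2922.33.
y = 2922.33 is above potential 2349; expectations adjust and SRAS shifts left until y = 2349.
Long run: on the new AD curve, 2349 = 4781 − 4p gives p = 608.00.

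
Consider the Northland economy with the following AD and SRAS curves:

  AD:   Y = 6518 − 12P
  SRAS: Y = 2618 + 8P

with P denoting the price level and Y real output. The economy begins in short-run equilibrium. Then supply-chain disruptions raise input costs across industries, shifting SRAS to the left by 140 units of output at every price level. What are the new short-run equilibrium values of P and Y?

P = 202, Y = 4094

This is a negative supply shock: SRAS shifts left.
New SRAS: Y = 2478 + 8P.
Set AD = SRAS: 6518 − 12P = 2478 + 8P, so 4040 = 20P and P = 202.
Y = 6518 − 12·202 = 4094.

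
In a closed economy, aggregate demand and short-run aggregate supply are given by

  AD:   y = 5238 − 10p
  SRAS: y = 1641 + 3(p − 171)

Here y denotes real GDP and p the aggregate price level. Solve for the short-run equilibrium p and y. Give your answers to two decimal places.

p = 316.15, y = 2076.46

Write SRAS as y = 1641 + 3p − 513 = 1128 + 3p.
Set AD = SRAS: 5238 − 10p = 1128 + 3p, so 4110 = 13p and p = 316.15.
Substituting into AD, y = 5238 − 10p = 2076.46.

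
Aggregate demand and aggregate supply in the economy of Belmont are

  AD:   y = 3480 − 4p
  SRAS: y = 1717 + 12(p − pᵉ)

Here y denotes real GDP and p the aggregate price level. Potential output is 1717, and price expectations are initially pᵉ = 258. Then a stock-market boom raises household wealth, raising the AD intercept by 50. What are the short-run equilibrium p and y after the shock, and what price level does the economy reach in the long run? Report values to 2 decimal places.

AD shifts right: new AD is y = 3530 − 4p. With pᵉ = 258, SRAS is y = 12p − 1379.
Short run: 3530 − 4p = 12p − 1379 gives 4909 = 16p, so p = 306.81 and y = 3530 − 4p = 2302.75.
y = 2302.75 is above potential 1717; expectations adjust and SRAS shifts left until y = 1717.
Long run: on the new AD curve, 1717 = 3530 − 4p gives p = 453.25.

Short run: p = 306.81, y = 2302.75. Long run: p = 453.25.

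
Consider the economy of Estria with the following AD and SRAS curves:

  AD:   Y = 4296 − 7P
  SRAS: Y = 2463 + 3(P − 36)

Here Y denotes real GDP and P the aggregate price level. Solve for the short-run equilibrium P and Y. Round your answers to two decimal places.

Write SRAS as Y = 2463 + 3P − 108 = 2355 + 3P.
Set AD = SRAS: 4296 − 7P = 2355 + 3P, so 1941 = 10P and P = 194.10.
Substituting into AD, Y = 4296 − 7P = 2937.30.

P = 194.10, Y = 2937.30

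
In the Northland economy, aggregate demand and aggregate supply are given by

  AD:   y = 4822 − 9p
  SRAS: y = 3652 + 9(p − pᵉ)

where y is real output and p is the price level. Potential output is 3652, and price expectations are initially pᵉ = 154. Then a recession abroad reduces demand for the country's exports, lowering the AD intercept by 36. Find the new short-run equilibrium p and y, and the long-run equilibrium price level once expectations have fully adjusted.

AD shifts left: new AD is y = 4786 − 9p. With pᵉ = 154, SRAS is y = 2266 + 9p.
Short run: 4786 − 9p = 2266 + 9p gives 2520 = 18p, so p = 140 and y = 4786 − 9·140 = 3526.
y = 3526 is below potential 3652; expectations adjust and SRAS shifts right until y = 3652.
Long run: on the new AD curve, 3652 = 4786 − 9p gives p = 126.

Short run: p = 140, y = 3526. Long run: p = 126.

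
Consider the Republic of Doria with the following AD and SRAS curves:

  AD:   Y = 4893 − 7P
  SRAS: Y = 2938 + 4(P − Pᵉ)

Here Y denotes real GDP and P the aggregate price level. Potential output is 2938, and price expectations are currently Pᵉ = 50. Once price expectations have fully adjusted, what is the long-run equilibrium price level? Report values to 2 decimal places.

Short run: with Pᵉ = 50, SRAS is Y = 2738 + 4P. Setting AD = SRAS gives 2155 = 11P, so P = 195.91 and Y = 4893 − 7P = 3521.64.
Output 3521.64 is above potential 2938, so over time expected prices rise and SRAS shifts left until Y returns to 2938.
Long run: Y = 2938 on the AD curve gives 2938 = 4893 − 7P, so P = 279.29.

Long-run P = 279.29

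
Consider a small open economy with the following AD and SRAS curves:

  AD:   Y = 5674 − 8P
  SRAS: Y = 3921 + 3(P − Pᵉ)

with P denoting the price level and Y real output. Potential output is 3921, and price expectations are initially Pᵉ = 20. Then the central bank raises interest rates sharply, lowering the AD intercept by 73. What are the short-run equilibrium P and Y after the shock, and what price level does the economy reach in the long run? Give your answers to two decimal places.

AD shifts left: new AD is Y = 5601 − 8P. With Pᵉ = 20, SRAS is Y = 3861 + 3P.
Short run: 5601 − 8P = 3861 + 3P gives 1740 = 11P, so P = 158.18 and Y = 5601 − 8P = 4335.55.
Y = 4335.55 is above potential 3921; expectations adjust and SRAS shifts left until Y = 3921.
Long run: on the new AD curve, 3921 = 5601 − 8P gives P = 210.00.

Short run: P = 158.18, Y = 4335.55. Long run: P = 210.00.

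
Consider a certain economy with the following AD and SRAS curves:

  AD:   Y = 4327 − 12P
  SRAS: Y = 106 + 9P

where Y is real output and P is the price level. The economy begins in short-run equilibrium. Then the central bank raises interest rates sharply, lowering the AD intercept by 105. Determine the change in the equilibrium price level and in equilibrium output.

This is a negative demand shock: AD shifts left.
New AD: Y = 4222 − 12P.
Set AD = SRAS: 4222 − 12P = 106 + 9P, so 4116 = 21P and P = 196.
Y = 4222 − 12·196 = 1870.
Initially P = 201, Y = 1915, so ΔP = -5 and ΔY = -45.

ΔP = -5, ΔY = -45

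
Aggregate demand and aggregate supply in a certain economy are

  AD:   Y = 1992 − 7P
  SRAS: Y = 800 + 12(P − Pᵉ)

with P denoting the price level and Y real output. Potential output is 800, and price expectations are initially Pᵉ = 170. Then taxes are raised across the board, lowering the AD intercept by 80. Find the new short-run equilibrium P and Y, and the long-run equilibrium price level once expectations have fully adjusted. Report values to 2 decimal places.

AD shifts left: new AD is Y = 1912 − 7P. With Pᵉ = 170, SRAS is Y = 12P − 1240.
Short run: 1912 − 7P = 12P − 1240 gives 3152 = 19P, so P = 165.89 and Y = 1912 − 7P = 750.74.
Y = 750.74 is below potential 800; expectations adjust and SRAS shifts right until Y = 800.
Long run: on the new AD curve, 800 = 1912 − 7P gives P = 158.86.

Short run: P = 165.89, Y = 750.74. Long run: P = 158.86.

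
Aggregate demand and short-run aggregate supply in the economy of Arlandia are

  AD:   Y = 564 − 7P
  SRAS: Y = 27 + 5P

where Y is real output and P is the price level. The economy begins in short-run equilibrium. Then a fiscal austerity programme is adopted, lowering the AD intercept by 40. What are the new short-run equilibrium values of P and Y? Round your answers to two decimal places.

This is a negative demand shock: AD shifts left.
New AD: Y = 524 − 7P.
Set AD = SRAS: 524 − 7P = 27 + 5P, so 497 = 12P and P = 41.42.
Substituting into AD, Y = 234.08.

P = 41.42, Y = 234.08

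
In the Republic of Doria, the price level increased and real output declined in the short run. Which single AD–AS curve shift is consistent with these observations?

P rose and Y fell. An AD shift moves P and Y in the same direction; an SRAS shift moves them in opposite directions.
Here P and Y moved in opposite directions, so the SRAS curve shifted.
Since Y fell, SRAS shifted left.

SRAS shifted left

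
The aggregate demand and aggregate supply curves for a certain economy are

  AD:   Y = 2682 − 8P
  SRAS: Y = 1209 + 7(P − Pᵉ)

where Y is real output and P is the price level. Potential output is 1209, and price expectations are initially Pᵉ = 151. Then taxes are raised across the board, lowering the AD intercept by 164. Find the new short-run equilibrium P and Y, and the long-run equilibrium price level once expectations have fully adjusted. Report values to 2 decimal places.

AD shifts left: new AD is Y = 2518 − 8P. With Pᵉ = 151, SRAS is Y = 152 + 7P.
Short run: 2518 − 8P = 152 + 7P gives 2366 = 15P, so P = 157.73 and Y = 2518 − 8P = 1256.13.
Y = 1256.13 is above potential 1209; expectations adjust and SRAS shifts left until Y = 1209.
Long run: on the new AD curve, 1209 = 2518 − 8P gives P = 163.63.

Short run: P = 157.73, Y = 1256.13. Long run: P = 163.63.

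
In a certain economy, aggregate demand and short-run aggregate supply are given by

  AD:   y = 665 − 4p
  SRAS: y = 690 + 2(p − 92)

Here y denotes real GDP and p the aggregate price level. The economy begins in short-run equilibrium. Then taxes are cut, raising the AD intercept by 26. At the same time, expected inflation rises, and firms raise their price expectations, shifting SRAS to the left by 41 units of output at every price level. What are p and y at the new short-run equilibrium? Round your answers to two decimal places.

After both shocks: AD is y = 691 − 4p and SRAS is y = 465 + 2p.
Setting them equal: 226 = 6p, so p = 37.67.
Substituting into AD, y = 540.33.

p = 37.67, y = 540.33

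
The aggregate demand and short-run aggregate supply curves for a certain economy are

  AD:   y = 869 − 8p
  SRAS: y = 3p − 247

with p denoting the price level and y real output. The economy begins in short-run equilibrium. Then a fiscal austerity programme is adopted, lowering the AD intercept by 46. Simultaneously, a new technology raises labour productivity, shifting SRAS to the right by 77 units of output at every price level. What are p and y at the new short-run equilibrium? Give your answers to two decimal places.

After both shocks: AD is y = 823 − 8p and SRAS is y = 3p − 170.
Setting them equal: 993 = 11p, so p = 90.27.
Substituting into AD, y = 100.82.

p = 90.27, y = 100.82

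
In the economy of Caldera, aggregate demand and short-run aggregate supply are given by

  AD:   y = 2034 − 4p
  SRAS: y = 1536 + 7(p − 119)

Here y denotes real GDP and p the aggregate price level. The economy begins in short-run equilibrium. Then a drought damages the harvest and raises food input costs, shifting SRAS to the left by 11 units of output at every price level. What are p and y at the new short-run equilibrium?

p = 122, y = 1546

This is a negative supply shock: SRAS shifts left.
New SRAS: y = 692 + 7p.
Set AD = SRAS: 2034 − 4p = 692 + 7p, so 1342 = 11p and p = 122.
y = 2034 − 4·122 = 1546.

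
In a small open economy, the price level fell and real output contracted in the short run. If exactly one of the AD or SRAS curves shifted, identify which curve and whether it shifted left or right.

AD shifted left

P fell and Y fell. An AD shift moves P and Y in the same direction; an SRAS shift moves them in opposite directions.
Here P and Y moved in the same direction, so the AD curve shifted.
Since Y fell, AD shifted left.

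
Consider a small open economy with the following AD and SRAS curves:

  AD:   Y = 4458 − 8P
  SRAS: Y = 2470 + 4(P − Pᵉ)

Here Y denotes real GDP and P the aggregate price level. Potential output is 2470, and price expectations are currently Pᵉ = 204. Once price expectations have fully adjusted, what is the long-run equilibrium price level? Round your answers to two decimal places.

Long-run P = 248.50

Short run: with Pᵉ = 204, SRAS is Y = 1654 + 4P. Setting AD = SRAS gives 2804 = 12P, so P = 233.67 and Y = 4458 − 8P = 2588.67.
Output 2588.67 is above potential 2470, so over time expected prices rise and SRAS shifts left until Y returns to 2470.
Long run: Y = 2470 on the AD curve gives 2470 = 4458 − 8P, so P = 248.50.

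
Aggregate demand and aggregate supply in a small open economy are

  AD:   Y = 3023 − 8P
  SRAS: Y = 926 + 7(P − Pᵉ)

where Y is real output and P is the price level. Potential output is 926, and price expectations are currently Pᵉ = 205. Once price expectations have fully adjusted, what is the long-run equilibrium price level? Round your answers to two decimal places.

Long-run P = 262.13

Short run: with Pᵉ = 205, SRAS is Y = 7P − 509. Setting AD = SRAS gives 3532 = 15P, so P = 235.47 and Y = 3023 − 8P = 1139.27.
Output 1139.27 is above potential 926, so over time expected prices rise and SRAS shifts left until Y returns to 926.
Long run: Y = 926 on the AD curve gives 926 = 3023 − 8P, so P = 262.13.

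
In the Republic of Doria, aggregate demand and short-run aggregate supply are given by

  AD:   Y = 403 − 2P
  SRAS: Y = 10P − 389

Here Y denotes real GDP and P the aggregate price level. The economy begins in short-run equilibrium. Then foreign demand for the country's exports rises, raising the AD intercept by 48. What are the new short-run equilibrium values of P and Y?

P = 70, Y = 311

This is a positive demand shock: AD shifts right.
New AD: Y = 451 − 2P.
Set AD = SRAS: 451 − 2P = 10P − 389, so 840 = 12P and P = 70.
Y = 451 − 2·70 = 311.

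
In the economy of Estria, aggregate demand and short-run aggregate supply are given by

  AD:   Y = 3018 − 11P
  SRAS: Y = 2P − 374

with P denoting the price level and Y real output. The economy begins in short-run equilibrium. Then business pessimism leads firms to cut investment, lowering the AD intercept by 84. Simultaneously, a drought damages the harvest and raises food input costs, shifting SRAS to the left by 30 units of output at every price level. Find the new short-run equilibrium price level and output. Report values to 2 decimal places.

P = 256.77, Y = 109.54

After both shocks: AD is Y = 2934 − 11P and SRAS is Y = 2P − 404.
Setting them equal: 3338 = 13P, so P = 256.77.
Substituting into AD, Y = 109.54.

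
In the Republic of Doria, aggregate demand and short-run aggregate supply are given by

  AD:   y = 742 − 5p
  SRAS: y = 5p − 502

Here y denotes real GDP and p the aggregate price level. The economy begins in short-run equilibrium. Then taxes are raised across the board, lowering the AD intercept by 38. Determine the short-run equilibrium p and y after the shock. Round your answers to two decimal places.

This is a negative demand shock: AD shifts left.
New AD: y = 704 − 5p.
Set AD = SRAS: 704 − 5p = 5p − 502, so 1206 = 10p and p = 120.60.
Substituting into AD, y = 101.00.

p = 120.60, y = 101.00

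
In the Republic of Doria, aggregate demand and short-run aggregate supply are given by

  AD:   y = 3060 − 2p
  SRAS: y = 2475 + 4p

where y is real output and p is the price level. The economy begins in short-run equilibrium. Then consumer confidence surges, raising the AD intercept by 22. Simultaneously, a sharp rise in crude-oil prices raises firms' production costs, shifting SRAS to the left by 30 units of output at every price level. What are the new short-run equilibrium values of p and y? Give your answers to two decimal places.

p = 106.17, y = 2869.67

After both shocks: AD is y = 3082 − 2p and SRAS is y = 2445 + 4p.
Setting them equal: 637 = 6p, so p = 106.17.
Substituting into AD, y = 2869.67.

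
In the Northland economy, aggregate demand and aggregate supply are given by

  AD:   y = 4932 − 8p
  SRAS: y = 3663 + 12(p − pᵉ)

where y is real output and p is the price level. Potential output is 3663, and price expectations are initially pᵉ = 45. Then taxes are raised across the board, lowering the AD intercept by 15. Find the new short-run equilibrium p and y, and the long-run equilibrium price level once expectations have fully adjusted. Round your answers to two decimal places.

Short run: p = 89.70, y = 4199.40. Long run: p = 156.75.

AD shifts left: new AD is y = 4917 − 8p. With pᵉ = 45, SRAS is y = 3123 + 12p.
Short run: 4917 − 8p = 3123 + 12p gives 1794 = 20p, so p = 89.70 and y = 4917 − 8p = 4199.40.
y = 4199.40 is above potential 3663; expectations adjust and SRAS shifts left until y = 3663.
Long run: on the new AD curve, 3663 = 4917 − 8p gives p = 156.75.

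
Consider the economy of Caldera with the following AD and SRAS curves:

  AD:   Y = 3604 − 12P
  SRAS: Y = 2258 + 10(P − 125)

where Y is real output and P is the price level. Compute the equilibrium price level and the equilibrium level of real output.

P = 118, Y = 2188

Write SRAS as Y = 2258 + 10P − 1250 = 1008 + 10P.
Set AD = SRAS: 3604 − 12P = 1008 + 10P, so 2596 = 22P and P = 118.
Then Y = 3604 − 12·118 = 2188.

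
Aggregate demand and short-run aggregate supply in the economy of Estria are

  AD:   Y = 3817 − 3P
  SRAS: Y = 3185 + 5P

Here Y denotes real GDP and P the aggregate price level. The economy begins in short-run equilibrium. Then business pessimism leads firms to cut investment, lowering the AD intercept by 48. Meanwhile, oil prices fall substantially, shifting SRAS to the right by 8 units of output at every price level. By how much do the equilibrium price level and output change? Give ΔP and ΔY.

ΔP = -7, ΔY = -27

After both shocks: AD is Y = 3769 − 3P and SRAS is Y = 3193 + 5P.
Setting them equal: 576 = 8P, so P = 72.
Y = 3769 − 3·72 = 3553.
Initially P = 79, Y = 3580, so ΔP = -7 and ΔY = -27.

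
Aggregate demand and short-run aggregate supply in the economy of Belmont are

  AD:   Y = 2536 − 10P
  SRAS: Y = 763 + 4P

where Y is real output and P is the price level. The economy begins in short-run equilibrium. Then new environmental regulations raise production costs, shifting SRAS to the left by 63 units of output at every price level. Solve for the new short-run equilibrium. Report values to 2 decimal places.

This is a negative supply shock: SRAS shifts left.
New SRAS: Y = 700 + 4P.
Set AD = SRAS: 2536 − 10P = 700 + 4P, so 1836 = 14P and P = 131.14.
Substituting into AD, Y = 1224.57.

P = 131.14, Y = 1224.57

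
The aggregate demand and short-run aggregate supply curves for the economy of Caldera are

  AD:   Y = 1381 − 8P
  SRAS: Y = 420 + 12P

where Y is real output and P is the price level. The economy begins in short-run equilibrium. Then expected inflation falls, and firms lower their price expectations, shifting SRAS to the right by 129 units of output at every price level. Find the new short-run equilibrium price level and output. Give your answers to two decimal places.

P = 41.60, Y = 1048.20

This is a positive supply shock: SRAS shifts right.
New SRAS: Y = 549 + 12P.
Set AD = SRAS: 1381 − 8P = 549 + 12P, so 832 = 20P and P = 41.60.
Substituting into AD, Y = 1048.20.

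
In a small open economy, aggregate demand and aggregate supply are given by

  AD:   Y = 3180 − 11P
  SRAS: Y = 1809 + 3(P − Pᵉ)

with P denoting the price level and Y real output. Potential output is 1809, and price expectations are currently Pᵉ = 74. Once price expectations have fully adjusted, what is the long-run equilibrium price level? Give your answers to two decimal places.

Short run: with Pᵉ = 74, SRAS is Y = 1587 + 3P. Setting AD = SRAS gives 1593 = 14P, so P = 113.79 and Y = 3180 − 11P = 1928.36.
Output 1928.36 is above potential 1809, so over time expected prices rise and SRAS shifts left until Y returns to 1809.
Long run: Y = 1809 on the AD curve gives 1809 = 3180 − 11P, so P = 124.64.

Long-run P = 124.64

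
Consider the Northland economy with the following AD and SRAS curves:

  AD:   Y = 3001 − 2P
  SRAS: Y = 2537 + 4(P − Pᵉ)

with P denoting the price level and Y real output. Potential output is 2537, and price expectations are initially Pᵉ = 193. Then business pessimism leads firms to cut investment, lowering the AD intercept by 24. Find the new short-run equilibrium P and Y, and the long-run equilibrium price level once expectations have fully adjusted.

Short run: P = 202, Y = 2573. Long run: P = 220.

AD shifts left: new AD is Y = 2977 − 2P. With Pᵉ = 193, SRAS is Y = 1765 + 4P.
Short run: 2977 − 2P = 1765 + 4P gives 1212 = 6P, so P = 202 and Y = 2977 − 2·202 = 2573.
Y = 2573 is above potential 2537; expectations adjust and SRAS shifts left until Y = 2537.
Long run: on the new AD curve, 2537 = 2977 − 2P gives P = 220.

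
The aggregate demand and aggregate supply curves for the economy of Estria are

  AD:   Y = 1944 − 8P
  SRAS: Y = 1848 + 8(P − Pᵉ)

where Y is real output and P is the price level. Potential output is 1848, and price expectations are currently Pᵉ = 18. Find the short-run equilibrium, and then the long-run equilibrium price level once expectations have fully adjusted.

Short run: P = 15, Y = 1824. Long run: P = 12.

Short run: with Pᵉ = 18, SRAS is Y = 1704 + 8P. Setting AD = SRAS gives 240 = 16P, so P = 15 and Y = 1944 − 8·15 = 1824.
Output 1824 is below potential 1848, so over time expected prices fall and SRAS shifts right until Y returns to 1848.
Long run: Y = 1848 on the AD curve gives 1848 = 1944 − 8P, so P = 12.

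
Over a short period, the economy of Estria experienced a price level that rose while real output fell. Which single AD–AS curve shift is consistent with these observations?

SRAS shifted left

P rose and Y fell. An AD shift moves P and Y in the same direction; an SRAS shift moves them in opposite directions.
Here P and Y moved in opposite directions, so the SRAS curve shifted.
Since Y fell, SRAS shifted left.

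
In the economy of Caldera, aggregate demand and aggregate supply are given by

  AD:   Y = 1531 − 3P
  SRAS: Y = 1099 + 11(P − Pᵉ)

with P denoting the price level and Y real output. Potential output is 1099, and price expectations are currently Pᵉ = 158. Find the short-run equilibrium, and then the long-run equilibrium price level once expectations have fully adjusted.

Short run: with Pᵉ = 158, SRAS is Y = 11P − 639. Setting AD = SRAS gives 2170 = 14P, so P = 155 and Y = 1531 − 3·155 = 1066.
Output 1066 is below potential 1099, so over time expected prices fall and SRAS shifts right until Y returns to 1099.
Long run: Y = 1099 on the AD curve gives 1099 = 1531 − 3P, so P = 144.

Short run: P = 155, Y = 1066. Long run: P = 144.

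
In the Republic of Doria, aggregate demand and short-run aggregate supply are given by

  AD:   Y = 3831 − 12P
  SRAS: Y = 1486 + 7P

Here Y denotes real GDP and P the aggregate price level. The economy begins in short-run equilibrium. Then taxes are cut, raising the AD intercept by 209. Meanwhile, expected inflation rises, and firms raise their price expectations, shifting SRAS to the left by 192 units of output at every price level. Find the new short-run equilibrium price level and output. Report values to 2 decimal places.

After both shocks: AD is Y = 4040 − 12P and SRAS is Y = 1294 + 7P.
Setting them equal: 2746 = 19P, so P = 144.53.
Substituting into AD, Y = 2305.68.

P = 144.53, Y = 2305.68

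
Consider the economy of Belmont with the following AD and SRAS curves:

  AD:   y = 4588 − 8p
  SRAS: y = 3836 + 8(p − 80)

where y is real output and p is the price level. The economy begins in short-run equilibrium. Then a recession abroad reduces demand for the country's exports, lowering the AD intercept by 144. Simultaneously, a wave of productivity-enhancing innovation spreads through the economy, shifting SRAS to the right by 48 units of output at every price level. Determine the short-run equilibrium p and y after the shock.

p = 75, y = 3844

After both shocks: AD is y = 4444 − 8p and SRAS is y = 3244 + 8p.
Setting them equal: 1200 = 16p, so p = 75.
y = 4444 − 8·75 = 3844.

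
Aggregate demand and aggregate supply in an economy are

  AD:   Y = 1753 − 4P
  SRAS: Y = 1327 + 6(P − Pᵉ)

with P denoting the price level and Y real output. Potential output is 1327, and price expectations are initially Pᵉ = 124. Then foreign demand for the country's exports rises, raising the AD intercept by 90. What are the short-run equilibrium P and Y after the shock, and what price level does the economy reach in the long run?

AD shifts right: new AD is Y = 1843 − 4P. With Pᵉ = 124, SRAS is Y = 583 + 6P.
Short run: 1843 − 4P = 583 + 6P gives 1260 = 10P, so P = 126 and Y = 1843 − 4·126 = 1339.
Y = 1339 is above potential 1327; expectations adjust and SRAS shifts left until Y = 1327.
Long run: on the new AD curve, 1327 = 1843 − 4P gives P = 129.

Short run: P = 126, Y = 1339. Long run: P = 129.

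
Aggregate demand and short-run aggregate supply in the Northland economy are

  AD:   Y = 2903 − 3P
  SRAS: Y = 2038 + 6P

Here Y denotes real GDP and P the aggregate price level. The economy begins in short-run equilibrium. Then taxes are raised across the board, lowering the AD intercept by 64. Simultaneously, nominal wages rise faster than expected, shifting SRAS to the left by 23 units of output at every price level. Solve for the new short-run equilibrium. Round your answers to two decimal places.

P = 91.56, Y = 2564.33

After both shocks: AD is Y = 2839 − 3P and SRAS is Y = 2015 + 6P.
Setting them equal: 824 = 9P, so P = 91.56.
Substituting into AD, Y = 2564.33.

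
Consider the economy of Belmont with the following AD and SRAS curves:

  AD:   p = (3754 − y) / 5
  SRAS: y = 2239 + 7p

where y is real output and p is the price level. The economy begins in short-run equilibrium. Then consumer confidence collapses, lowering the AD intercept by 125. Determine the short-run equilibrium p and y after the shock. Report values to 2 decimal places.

p = 115.83, y = 3049.83

This is a negative demand shock: AD shifts left.
New AD: y = 3629 − 5p.
Set AD = SRAS: 3629 − 5p = 2239 + 7p, so 1390 = 12p and p = 115.83.
Substituting into AD, y = 3049.83.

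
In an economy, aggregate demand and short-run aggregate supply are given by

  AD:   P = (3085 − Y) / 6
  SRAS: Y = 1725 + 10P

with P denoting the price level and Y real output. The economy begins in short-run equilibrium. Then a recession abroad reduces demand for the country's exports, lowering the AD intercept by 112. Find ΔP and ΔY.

ΔP = -7, ΔY = -70

This is a negative demand shock: AD shifts left.
New AD: Y = 2973 − 6P.
Set AD = SRAS: 2973 − 6P = 1725 + 10P, so 1248 = 16P and P = 78.
Y = 2973 − 6·78 = 2505.
Initially P = 85, Y = 2575, so ΔP = -7 and ΔY = -70.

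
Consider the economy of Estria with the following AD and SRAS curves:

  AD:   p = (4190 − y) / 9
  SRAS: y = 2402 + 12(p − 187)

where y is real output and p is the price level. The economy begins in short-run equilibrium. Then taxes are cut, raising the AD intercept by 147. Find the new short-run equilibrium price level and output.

This is a positive demand shock: AD shifts right.
New AD: y = 4337 − 9p.
SRAS can be written y = 158 + 12p.
Set AD = SRAS: 4337 − 9p = 158 + 12p, so 4179 = 21p and p = 199.
y = 4337 − 9·199 = 2546.

p = 199, y = 2546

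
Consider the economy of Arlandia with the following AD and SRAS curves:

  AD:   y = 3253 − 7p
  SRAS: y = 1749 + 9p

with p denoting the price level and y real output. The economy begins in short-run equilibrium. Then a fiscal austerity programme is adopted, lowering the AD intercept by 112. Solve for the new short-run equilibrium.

This is a negative demand shock: AD shifts left.
New AD: y = 3141 − 7p.
Set AD = SRAS: 3141 − 7p = 1749 + 9p, so 1392 = 16p and p = 87.
y = 3141 − 7·87 = 2532.

p = 87, y = 2532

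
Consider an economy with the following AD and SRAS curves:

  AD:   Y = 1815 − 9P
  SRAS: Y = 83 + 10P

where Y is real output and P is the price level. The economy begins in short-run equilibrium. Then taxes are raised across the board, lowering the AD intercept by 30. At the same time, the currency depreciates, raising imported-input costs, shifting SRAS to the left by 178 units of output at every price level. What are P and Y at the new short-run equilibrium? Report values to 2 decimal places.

After both shocks: AD is Y = 1785 − 9P and SRAS is Y = 10P − 95.
Setting them equal: 1880 = 19P, so P = 98.95.
Substituting into AD, Y = 894.47.

P = 98.95, Y = 894.47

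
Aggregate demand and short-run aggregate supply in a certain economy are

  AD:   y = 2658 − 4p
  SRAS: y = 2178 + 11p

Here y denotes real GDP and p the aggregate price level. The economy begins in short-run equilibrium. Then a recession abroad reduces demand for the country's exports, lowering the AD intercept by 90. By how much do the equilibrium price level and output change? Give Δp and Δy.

This is a negative demand shock: AD shifts left.
New AD: y = 2568 − 4p.
Set AD = SRAS: 2568 − 4p = 2178 + 11p, so 390 = 15p and p = 26.
y = 2568 − 4·26 = 2464.
Initially p = 32, y = 2530, so Δp = -6 and Δy = -66.

Δp = -6, Δy = -66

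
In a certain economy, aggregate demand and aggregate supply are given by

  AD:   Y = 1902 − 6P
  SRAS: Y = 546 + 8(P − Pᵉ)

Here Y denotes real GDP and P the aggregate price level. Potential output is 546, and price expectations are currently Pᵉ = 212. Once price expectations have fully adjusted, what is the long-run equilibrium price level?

Long-run P = 226

Short run: with Pᵉ = 212, SRAS is Y = 8P − 1150. Setting AD = SRAS gives 3052 = 14P, so P = 218 and Y = 1902 − 6·218 = 594.
Output 594 is above potential 546, so over time expected prices rise and SRAS shifts left until Y returns to 546.
Long run: Y = 546 on the AD curve gives 546 = 1902 − 6P, so P = 226.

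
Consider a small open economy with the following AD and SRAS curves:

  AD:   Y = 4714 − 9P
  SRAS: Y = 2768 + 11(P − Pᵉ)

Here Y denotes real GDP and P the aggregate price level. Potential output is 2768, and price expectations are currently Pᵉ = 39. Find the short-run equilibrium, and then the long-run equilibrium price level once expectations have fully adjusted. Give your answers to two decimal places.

Short run: with Pᵉ = 39, SRAS is Y = 2339 + 11P. Setting AD = SRAS gives 2375 = 20P, so P = 118.75 and Y = 4714 − 9P = 3645.25.
Output 3645.25 is above potential 2768, so over time expected prices rise and SRAS shifts left until Y returns to 2768.
Long run: Y = 2768 on the AD curve gives 2768 = 4714 − 9P, so P = 216.22.

Short run: P = 118.75, Y = 3645.25. Long run: P = 216.22.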